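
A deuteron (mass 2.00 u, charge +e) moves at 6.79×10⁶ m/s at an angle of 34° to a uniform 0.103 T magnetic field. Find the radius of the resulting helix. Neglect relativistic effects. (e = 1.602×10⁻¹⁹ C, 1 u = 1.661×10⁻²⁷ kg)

r ≈ 0.764 m

v⊥ = v sinθ = 6.79×10⁶·sin34° ≈ 3.797×10⁶ m/s.
r = m v⊥/(|q|B) = (3.322×10⁻²⁷)(3.797×10⁶)/((1.602×10⁻¹⁹)(0.103)) ≈ 0.764 m.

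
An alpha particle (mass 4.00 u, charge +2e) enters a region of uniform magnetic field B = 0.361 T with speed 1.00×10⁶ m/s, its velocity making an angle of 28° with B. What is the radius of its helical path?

v⊥ = v sinθ = 1.00×10⁶·sin28° ≈ 4.695×10⁵ m/s.
r = m v⊥/(|q|B) = (6.644×10⁻²⁷)(4.695×10⁵)/((3.204×10⁻¹⁹)(0.361)) ≈ 0.0270 m.

r ≈ 0.0270 m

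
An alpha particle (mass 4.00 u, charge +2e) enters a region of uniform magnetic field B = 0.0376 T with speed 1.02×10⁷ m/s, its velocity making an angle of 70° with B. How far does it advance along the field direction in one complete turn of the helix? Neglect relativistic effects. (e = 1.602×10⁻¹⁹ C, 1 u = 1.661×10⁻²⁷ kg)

p ≈ 12.1 m

v∥ = v cosθ = 1.02×10⁷·cos70° ≈ 3.489×10⁶ m/s.
T = 2πm/(|q|B) = 2π(6.644×10⁻²⁷)/((3.204×10⁻¹⁹)(0.0376)) ≈ 3.465×10⁻⁶ s.
pitch = v∥ T = (3.489×10⁶)(3.465×10⁻⁶) ≈ 12.1 m.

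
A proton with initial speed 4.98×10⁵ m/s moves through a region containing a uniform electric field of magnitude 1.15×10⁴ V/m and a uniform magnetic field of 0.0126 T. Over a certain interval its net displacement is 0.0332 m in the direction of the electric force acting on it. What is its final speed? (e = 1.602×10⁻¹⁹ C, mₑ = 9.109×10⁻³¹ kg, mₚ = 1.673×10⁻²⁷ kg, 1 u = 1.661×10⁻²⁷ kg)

B does no work; ΔKE = |q|E d.
½mv_f² = ½mv₀² + |q|Ed = ½(1.673×10⁻²⁷)(4.98×10⁵)² + (1.602×10⁻¹⁹)(1.15×10⁴)(0.0332) ≈ 2.075×10⁻¹⁶ J + 6.116×10⁻¹⁷ J ≈ 2.686×10⁻¹⁶ J.
v_f = √(2·2.686×10⁻¹⁶/1.673×10⁻²⁷) ≈ 5.67×10⁵ m/s.

v_f ≈ 5.67×10⁵ m/s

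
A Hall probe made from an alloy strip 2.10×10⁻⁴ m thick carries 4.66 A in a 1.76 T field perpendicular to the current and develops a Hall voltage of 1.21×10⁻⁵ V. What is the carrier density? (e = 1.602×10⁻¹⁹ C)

n ≈ 2.01×10²⁸ m⁻³

From V_H = IB/(n e t), n = IB/(V_H e t).
n = (4.66)(1.76)/((1.21×10⁻⁵)(1.602×10⁻¹⁹)(2.10×10⁻⁴)) ≈ 2.01×10²⁸ m⁻³.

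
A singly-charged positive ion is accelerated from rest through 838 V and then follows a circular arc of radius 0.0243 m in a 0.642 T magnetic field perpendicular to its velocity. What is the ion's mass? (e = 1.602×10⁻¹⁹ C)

m ≈ 2.33×10⁻²⁶ kg

Combine |q|V = ½mv² and r = mv/(|q|B): eliminate v to get m = qB²r²/(2V).
m = (1.602×10⁻¹⁹)(0.642)²(0.0243)²/(2·838) ≈ 2.33×10⁻²⁶ kg.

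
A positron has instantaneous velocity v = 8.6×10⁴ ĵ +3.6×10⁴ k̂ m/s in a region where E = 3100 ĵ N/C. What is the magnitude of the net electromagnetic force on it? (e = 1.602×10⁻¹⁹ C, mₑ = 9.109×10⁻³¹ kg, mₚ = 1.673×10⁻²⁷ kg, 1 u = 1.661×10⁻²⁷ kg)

Only an electric field acts, so F = qE = (1.602×10⁻¹⁹ C)·(0, 3100, 0) = (0, 4.97×10⁻¹⁶, 0) N.
|F| = 4.97×10⁻¹⁶ N.

|F| ≈ 4.97×10⁻¹⁶ N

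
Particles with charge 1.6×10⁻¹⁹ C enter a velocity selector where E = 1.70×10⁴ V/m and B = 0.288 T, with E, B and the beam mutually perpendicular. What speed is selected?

Straight-line motion ⇒ electric and magnetic forces cancel, so E = vB.
v = E/B = 1.70×10⁴/0.288 = 5.90×10⁴ m/s.
The result is independent of the particle's charge and mass.

v = 5.90×10⁴ m/s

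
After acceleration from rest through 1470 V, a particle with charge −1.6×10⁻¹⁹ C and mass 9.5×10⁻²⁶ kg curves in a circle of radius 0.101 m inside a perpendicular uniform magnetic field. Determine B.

B ≈ 0.414 T

v = √(2|q|V/m) = √(2·1.6×10⁻¹⁹·1470/9.5×10⁻²⁶) ≈ 7.037×10⁴ m/s.
B = mv/(|q|r) = (9.5×10⁻²⁶)(7.037×10⁴)/((1.6×10⁻¹⁹)(0.101)) ≈ 0.414 T.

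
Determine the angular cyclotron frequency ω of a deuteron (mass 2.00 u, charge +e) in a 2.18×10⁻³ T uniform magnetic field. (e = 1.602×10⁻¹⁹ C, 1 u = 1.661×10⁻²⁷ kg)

ω ≈ 1.05×10⁵ rad/s

ω = |q|B/m.
ω = (1.602×10⁻¹⁹)(2.18×10⁻³)/3.322×10⁻²⁷ ≈ 1.05×10⁵ rad/s.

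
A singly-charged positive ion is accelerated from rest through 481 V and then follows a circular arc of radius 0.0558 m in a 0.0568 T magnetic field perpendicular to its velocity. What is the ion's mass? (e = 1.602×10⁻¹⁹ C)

Combine |q|V = ½mv² and r = mv/(|q|B): eliminate v to get m = qB²r²/(2V).
m = (1.602×10⁻¹⁹)(0.0568)²(0.0558)²/(2·481) ≈ 1.67×10⁻²⁷ kg.

m ≈ 1.67×10⁻²⁷ kg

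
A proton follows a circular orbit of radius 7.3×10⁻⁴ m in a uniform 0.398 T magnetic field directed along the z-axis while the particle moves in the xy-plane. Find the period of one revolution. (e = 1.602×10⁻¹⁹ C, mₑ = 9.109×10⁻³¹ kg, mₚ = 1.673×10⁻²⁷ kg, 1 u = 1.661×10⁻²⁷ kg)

T ≈ 1.65×10⁻⁷ s

The cyclotron period depends only on m, q, B: T = 2πm/(|q|B).
T = 2π(1.673×10⁻²⁷)/((1.602×10⁻¹⁹)(0.398)) ≈ 1.65×10⁻⁷ s.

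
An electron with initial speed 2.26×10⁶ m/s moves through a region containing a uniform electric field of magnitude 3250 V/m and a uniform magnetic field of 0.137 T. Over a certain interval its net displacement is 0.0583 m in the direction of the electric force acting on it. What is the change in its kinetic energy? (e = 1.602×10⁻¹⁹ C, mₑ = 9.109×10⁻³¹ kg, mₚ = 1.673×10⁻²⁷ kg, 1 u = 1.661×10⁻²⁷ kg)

The magnetic force is always ⟂ v and does no work; only the electric force changes KE.
ΔKE = F_E · d = |q|E d = (1.602×10⁻¹⁹)(3250)(0.0583) ≈ 3.04×10⁻¹⁷ J.

ΔKE ≈ 3.04×10⁻¹⁷ J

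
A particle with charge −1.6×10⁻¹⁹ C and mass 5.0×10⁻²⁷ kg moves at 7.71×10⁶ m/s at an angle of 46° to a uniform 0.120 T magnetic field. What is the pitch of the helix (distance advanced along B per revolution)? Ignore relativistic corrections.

p ≈ 8.76 m

v∥ = v cosθ = 7.71×10⁶·cos46° ≈ 5.356×10⁶ m/s.
T = 2πm/(|q|B) = 2π(5.0×10⁻²⁷)/((1.6×10⁻¹⁹)(0.120)) ≈ 1.636×10⁻⁶ s.
pitch = v∥ T = (5.356×10⁶)(1.636×10⁻⁶) ≈ 8.76 m.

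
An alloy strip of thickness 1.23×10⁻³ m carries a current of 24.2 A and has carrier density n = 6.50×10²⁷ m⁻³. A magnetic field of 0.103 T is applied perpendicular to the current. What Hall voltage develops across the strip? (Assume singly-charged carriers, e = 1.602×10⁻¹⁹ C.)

V_H = IB/(n e t).
V_H = (24.2)(0.103)/((6.50×10²⁷)(1.602×10⁻¹⁹)(1.23×10⁻³)) ≈ 1.95×10⁻⁶ V.

V_H ≈ 1.95×10⁻⁶ V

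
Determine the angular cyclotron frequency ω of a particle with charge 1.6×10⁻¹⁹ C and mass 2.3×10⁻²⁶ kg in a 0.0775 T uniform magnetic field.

ω = |q|B/m.
ω = (1.6×10⁻¹⁹)(0.0775)/2.3×10⁻²⁶ ≈ 5.39×10⁵ rad/s.

ω ≈ 5.39×10⁵ rad/s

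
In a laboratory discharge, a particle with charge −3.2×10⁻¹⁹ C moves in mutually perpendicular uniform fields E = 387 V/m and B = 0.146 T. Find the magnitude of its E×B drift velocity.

The steady drift has the magnetic force balancing the electric force, so v_d = E/B.
v_d = 387/0.146 = 2650 m/s.

v_d ≈ 2650 m/s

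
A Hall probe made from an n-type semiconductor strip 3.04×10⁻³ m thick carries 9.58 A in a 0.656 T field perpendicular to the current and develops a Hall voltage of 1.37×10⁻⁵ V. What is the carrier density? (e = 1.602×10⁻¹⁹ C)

n ≈ 9.42×10²⁶ m⁻³

From V_H = IB/(n e t), n = IB/(V_H e t).
n = (9.58)(0.656)/((1.37×10⁻⁵)(1.602×10⁻¹⁹)(3.04×10⁻³)) ≈ 9.42×10²⁶ m⁻³.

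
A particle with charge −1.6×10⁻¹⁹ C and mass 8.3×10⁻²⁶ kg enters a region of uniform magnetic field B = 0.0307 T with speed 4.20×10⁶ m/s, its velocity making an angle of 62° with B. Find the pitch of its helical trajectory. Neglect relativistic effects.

v∥ = v cosθ = 4.20×10⁶·cos62° ≈ 1.972×10⁶ m/s.
T = 2πm/(|q|B) = 2π(8.3×10⁻²⁶)/((1.6×10⁻¹⁹)(0.0307)) ≈ 1.062×10⁻⁴ s.
pitch = v∥ T = (1.972×10⁶)(1.062×10⁻⁴) ≈ 209 m.

p ≈ 209 m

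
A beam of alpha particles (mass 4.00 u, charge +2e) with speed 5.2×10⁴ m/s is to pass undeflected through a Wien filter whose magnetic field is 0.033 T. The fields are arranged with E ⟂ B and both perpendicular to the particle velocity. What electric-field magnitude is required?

E = 1700 V/m

For straight-line motion qE = qvB, so E = vB.
E = 5.2×10⁴ × 0.033 = 1700 V/m.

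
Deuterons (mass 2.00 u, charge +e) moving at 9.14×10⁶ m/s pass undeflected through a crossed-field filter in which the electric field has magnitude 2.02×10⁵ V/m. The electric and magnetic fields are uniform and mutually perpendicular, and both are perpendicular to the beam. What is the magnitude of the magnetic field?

B = 0.0221 T

Balance of forces in the selector: qE = qvB ⇒ B = E/v.
B = 2.02×10⁵/9.14×10⁶ = 0.0221 T.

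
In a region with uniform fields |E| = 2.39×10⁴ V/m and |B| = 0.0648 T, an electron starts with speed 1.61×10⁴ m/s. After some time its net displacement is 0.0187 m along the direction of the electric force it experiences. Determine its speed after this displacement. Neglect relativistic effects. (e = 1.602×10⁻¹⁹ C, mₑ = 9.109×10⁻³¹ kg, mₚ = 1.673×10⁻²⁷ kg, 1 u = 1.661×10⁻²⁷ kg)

v_f ≈ 1.25×10⁷ m/s

B does no work; ΔKE = |q|E d.
½mv_f² = ½mv₀² + |q|Ed = ½(9.109×10⁻³¹)(1.61×10⁴)² + (1.602×10⁻¹⁹)(2.39×10⁴)(0.0187) ≈ 1.181×10⁻²² J + 7.160×10⁻¹⁷ J ≈ 7.160×10⁻¹⁷ J.
v_f = √(2·7.160×10⁻¹⁷/9.109×10⁻³¹) ≈ 1.25×10⁷ m/s.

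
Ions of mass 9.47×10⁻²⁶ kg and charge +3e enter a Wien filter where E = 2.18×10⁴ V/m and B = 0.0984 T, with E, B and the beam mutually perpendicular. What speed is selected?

Zero net Lorentz force requires |qE| = |q v×B|, i.e. E = vB.
v = E/B = 2.18×10⁴/0.0984 = 2.22×10⁵ m/s.

v = 2.22×10⁵ m/s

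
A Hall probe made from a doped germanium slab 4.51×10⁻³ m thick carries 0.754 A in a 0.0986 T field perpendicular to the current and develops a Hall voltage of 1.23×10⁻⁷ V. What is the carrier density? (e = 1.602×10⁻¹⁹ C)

n ≈ 8.37×10²⁶ m⁻³

From V_H = IB/(n e t), n = IB/(V_H e t).
n = (0.754)(0.0986)/((1.23×10⁻⁷)(1.602×10⁻¹⁹)(4.51×10⁻³)) ≈ 8.37×10²⁶ m⁻³.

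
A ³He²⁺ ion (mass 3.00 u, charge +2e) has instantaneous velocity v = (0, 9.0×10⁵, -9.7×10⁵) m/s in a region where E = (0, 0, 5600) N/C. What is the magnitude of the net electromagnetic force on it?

Only an electric field acts, so F = qE = (3.204×10⁻¹⁹ C)·(0, 0, 5600) = (0, 0, 1.79×10⁻¹⁵) N.
|F| = 1.79×10⁻¹⁵ N.

|F| ≈ 1.79×10⁻¹⁵ N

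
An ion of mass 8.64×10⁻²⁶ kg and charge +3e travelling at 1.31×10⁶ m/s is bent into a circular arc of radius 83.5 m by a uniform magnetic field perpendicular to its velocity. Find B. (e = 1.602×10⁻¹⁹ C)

B ≈ 2.82×10⁻³ T

From |q|vB = mv²/r, B = mv/(|q|r).
B = (8.64×10⁻²⁶)(1.31×10⁶)/((4.806×10⁻¹⁹)(83.5)) ≈ 2.82×10⁻³ T.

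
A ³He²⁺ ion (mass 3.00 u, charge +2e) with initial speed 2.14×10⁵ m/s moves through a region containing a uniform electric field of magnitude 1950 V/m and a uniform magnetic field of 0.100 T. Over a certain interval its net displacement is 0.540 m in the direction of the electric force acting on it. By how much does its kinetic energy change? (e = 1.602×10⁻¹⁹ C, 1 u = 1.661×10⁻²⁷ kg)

ΔKE ≈ 3.37×10⁻¹⁶ J

The magnetic force is always ⟂ v and does no work; only the electric force changes KE.
ΔKE = F_E · d = |q|E d = (3.204×10⁻¹⁹)(1950)(0.540) ≈ 3.37×10⁻¹⁶ J.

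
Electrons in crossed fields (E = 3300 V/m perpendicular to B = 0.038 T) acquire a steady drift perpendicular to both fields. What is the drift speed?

v_d ≈ 8.7×10⁴ m/s

The steady drift has the magnetic force balancing the electric force, so v_d = E/B.
v_d = 3300/0.038 = 8.7×10⁴ m/s.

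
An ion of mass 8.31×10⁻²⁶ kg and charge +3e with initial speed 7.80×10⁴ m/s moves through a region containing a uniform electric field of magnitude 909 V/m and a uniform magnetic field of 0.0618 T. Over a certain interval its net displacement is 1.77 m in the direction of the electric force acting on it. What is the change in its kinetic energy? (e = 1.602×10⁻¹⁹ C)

The magnetic force is always ⟂ v and does no work; only the electric force changes KE.
ΔKE = F_E · d = |q|E d = (4.806×10⁻¹⁹)(909)(1.77) ≈ 7.73×10⁻¹⁶ J.

ΔKE ≈ 7.73×10⁻¹⁶ J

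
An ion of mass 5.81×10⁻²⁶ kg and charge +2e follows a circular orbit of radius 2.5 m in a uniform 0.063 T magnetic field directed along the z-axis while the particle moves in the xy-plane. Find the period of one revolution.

The cyclotron period depends only on m, q, B: T = 2πm/(|q|B).
T = 2π(5.81×10⁻²⁶)/((3.204×10⁻¹⁹)(0.063)) ≈ 1.8×10⁻⁵ s.

T ≈ 1.8×10⁻⁵ s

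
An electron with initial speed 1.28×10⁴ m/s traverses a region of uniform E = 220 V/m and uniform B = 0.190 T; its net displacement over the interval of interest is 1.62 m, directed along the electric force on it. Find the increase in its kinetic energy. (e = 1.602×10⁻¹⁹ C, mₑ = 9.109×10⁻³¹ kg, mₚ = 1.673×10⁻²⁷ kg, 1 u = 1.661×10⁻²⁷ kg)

ΔKE ≈ 5.71×10⁻¹⁷ J

The magnetic force is always ⟂ v and does no work; only the electric force changes KE.
ΔKE = F_E · d = |q|E d = (1.602×10⁻¹⁹)(220)(1.62) ≈ 5.71×10⁻¹⁷ J.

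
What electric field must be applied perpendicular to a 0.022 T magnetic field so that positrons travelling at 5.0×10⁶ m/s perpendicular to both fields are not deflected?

For straight-line motion qE = qvB, so E = vB.
E = 5.0×10⁶ × 0.022 = 1.1×10⁵ V/m.

E = 1.1×10⁵ V/m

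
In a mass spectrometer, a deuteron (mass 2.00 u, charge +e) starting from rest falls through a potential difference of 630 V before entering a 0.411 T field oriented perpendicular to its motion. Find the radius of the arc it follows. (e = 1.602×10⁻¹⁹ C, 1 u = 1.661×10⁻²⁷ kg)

Acceleration: |q|V = ½mv² ⇒ v = √(2|q|V/m) = √(2·1.602×10⁻¹⁹·630/3.322×10⁻²⁷) ≈ 2.465×10⁵ m/s.
In the field: r = mv/(|q|B) = (3.322×10⁻²⁷)(2.465×10⁵)/((1.602×10⁻¹⁹)(0.411)) ≈ 0.0124 m.

r ≈ 0.0124 m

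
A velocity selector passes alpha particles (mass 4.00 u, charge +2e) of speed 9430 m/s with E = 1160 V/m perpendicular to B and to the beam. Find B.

B = 0.123 T

Balance of forces in the selector: qE = qvB ⇒ B = E/v.
B = 1160/9430 = 0.123 T.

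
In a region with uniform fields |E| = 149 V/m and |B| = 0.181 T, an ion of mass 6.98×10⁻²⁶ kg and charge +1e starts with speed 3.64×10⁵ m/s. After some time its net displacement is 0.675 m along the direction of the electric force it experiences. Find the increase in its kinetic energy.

The magnetic force is always ⟂ v and does no work; only the electric force changes KE.
ΔKE = F_E · d = |q|E d = (1.602×10⁻¹⁹)(149)(0.675) ≈ 1.61×10⁻¹⁷ J.

ΔKE ≈ 1.61×10⁻¹⁷ J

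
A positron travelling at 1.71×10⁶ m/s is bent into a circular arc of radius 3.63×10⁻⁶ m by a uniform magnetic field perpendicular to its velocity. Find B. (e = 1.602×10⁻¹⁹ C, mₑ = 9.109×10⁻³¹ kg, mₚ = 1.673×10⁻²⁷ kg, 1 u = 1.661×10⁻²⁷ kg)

From |q|vB = mv²/r, B = mv/(|q|r).
B = (9.109×10⁻³¹)(1.71×10⁶)/((1.602×10⁻¹⁹)(3.63×10⁻⁶)) ≈ 2.68 T.

B ≈ 2.68 T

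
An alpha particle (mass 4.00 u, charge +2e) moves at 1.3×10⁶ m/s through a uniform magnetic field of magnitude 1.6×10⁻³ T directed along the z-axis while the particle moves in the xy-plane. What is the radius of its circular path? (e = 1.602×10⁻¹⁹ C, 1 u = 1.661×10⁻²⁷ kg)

The magnetic force provides the centripetal force: |q|vB = mv²/r.
r = mv/(|q|B) = (6.644×10⁻²⁷)(1.3×10⁶)/((3.204×10⁻¹⁹)(1.6×10⁻³)) ≈ 17 m.

r ≈ 17 m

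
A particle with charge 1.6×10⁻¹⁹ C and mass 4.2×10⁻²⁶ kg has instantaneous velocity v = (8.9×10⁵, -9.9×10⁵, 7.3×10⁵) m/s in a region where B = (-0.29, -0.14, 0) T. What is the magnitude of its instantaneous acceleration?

|a| ≈ 1.81×10¹² m/s²

v×B = (1.02×10⁵, -2.12×10⁵, -4.12×10⁵) N/C.
F = q v×B = (1.6×10⁻¹⁹ C)·(1.02×10⁵, -2.12×10⁵, -4.12×10⁵) = (1.64×10⁻¹⁴, -3.39×10⁻¹⁴, -6.59×10⁻¹⁴) N.
|a| = |F|/m = 7.585×10⁻¹⁴/4.2×10⁻²⁶ ≈ 1.81×10¹² m/s².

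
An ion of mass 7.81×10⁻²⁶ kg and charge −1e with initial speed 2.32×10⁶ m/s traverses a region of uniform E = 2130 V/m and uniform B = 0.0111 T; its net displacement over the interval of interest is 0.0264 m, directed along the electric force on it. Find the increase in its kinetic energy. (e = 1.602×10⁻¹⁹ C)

The magnetic force is always ⟂ v and does no work; only the electric force changes KE.
ΔKE = F_E · d = |q|E d = (1.602×10⁻¹⁹)(2130)(0.0264) ≈ 9.01×10⁻¹⁸ J.

ΔKE ≈ 9.01×10⁻¹⁸ J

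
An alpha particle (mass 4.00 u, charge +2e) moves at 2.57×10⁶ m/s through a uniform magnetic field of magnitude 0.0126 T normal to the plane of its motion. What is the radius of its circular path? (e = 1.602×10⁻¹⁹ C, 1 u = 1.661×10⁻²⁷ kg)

r ≈ 4.23 m

The magnetic force provides the centripetal force: |q|vB = mv²/r.
r = mv/(|q|B) = (6.644×10⁻²⁷)(2.57×10⁶)/((3.204×10⁻¹⁹)(0.0126)) ≈ 4.23 m.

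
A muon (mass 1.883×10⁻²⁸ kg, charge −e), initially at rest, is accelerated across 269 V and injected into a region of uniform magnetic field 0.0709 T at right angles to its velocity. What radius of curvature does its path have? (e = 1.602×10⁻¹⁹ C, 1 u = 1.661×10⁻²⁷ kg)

r ≈ 0.0112 m

Acceleration: |q|V = ½mv² ⇒ v = √(2|q|V/m) = √(2·1.602×10⁻¹⁹·269/1.883×10⁻²⁸) ≈ 6.765×10⁵ m/s.
In the field: r = mv/(|q|B) = (1.883×10⁻²⁸)(6.765×10⁵)/((1.602×10⁻¹⁹)(0.0709)) ≈ 0.0112 m.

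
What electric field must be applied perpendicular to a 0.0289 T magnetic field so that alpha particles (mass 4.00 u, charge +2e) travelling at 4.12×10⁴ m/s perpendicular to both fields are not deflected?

E = 1190 V/m

For straight-line motion qE = qvB, so E = vB.
E = 4.12×10⁴ × 0.0289 = 1190 V/m.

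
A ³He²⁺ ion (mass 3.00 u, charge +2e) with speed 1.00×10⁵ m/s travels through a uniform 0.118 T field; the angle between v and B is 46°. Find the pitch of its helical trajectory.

p ≈ 0.0575 m

v∥ = v cosθ = 1.00×10⁵·cos46° ≈ 6.947×10⁴ m/s.
T = 2πm/(|q|B) = 2π(4.983×10⁻²⁷)/((3.204×10⁻¹⁹)(0.118)) ≈ 8.281×10⁻⁷ s.
pitch = v∥ T = (6.947×10⁴)(8.281×10⁻⁷) ≈ 0.0575 m.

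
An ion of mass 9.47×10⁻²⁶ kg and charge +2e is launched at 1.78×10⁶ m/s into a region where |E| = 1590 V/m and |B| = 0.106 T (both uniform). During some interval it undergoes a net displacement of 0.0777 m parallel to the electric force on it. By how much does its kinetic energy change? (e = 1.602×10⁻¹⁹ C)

ΔKE ≈ 3.96×10⁻¹⁷ J

The magnetic force is always ⟂ v and does no work; only the electric force changes KE.
ΔKE = F_E · d = |q|E d = (3.204×10⁻¹⁹)(1590)(0.0777) ≈ 3.96×10⁻¹⁷ J.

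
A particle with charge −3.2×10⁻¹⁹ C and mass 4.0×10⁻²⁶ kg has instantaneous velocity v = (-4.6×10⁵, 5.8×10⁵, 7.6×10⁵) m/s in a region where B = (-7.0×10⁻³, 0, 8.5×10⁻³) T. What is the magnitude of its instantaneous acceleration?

v×B = (4930, -1410, 4060) N/C.
F = q v×B = (−3.2×10⁻¹⁹ C)·(4930, -1410, 4060) = (-1.58×10⁻¹⁵, 4.51×10⁻¹⁶, -1.30×10⁻¹⁵) N.
|a| = |F|/m = 2.093×10⁻¹⁵/4.0×10⁻²⁶ ≈ 5.23×10¹⁰ m/s².

|a| ≈ 5.23×10¹⁰ m/s²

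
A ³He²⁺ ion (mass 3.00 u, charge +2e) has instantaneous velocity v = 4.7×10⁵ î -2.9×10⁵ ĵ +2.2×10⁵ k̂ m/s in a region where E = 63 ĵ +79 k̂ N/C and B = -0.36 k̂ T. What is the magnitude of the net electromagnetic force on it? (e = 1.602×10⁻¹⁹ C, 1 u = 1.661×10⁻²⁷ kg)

|F| ≈ 6.37×10⁻¹⁴ N

v×B = (1.04×10⁵, 1.69×10⁵, 0) N/C.
E + v×B = (1.04×10⁵, 1.69×10⁵, 79.0) N/C.
F = q(E + v×B) = (3.204×10⁻¹⁹ C)·(1.04×10⁵, 1.69×10⁵, 79.0) = (3.34×10⁻¹⁴, 5.42×10⁻¹⁴, 2.53×10⁻¹⁷) N.
|F| = 6.37×10⁻¹⁴ N.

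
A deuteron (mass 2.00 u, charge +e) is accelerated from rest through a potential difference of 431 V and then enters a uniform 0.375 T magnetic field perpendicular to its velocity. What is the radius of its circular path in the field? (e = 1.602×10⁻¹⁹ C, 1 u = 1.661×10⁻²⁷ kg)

r ≈ 0.0113 m

Acceleration: |q|V = ½mv² ⇒ v = √(2|q|V/m) = √(2·1.602×10⁻¹⁹·431/3.322×10⁻²⁷) ≈ 2.039×10⁵ m/s.
In the field: r = mv/(|q|B) = (3.322×10⁻²⁷)(2.039×10⁵)/((1.602×10⁻¹⁹)(0.375)) ≈ 0.0113 m.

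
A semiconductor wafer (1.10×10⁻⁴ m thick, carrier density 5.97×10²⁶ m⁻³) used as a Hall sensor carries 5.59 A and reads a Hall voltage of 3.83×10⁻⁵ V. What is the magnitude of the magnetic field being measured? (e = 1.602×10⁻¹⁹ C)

B ≈ 0.0721 T

From V_H = IB/(n e t), B = V_H n e t / I.
B = (3.83×10⁻⁵)(5.97×10²⁶)(1.602×10⁻¹⁹)(1.10×10⁻⁴)/5.59 ≈ 0.0721 T.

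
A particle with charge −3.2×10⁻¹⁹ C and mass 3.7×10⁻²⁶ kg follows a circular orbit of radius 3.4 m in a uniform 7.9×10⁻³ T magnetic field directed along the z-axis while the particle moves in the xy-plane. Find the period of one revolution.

T ≈ 9.2×10⁻⁵ s

The cyclotron period depends only on m, q, B: T = 2πm/(|q|B).
T = 2π(3.7×10⁻²⁶)/((3.2×10⁻¹⁹)(7.9×10⁻³)) ≈ 9.2×10⁻⁵ s.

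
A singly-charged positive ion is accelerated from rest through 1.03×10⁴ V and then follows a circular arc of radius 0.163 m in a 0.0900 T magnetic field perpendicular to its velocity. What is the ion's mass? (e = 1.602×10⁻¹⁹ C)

Combine |q|V = ½mv² and r = mv/(|q|B): eliminate v to get m = qB²r²/(2V).
m = (1.602×10⁻¹⁹)(0.0900)²(0.163)²/(2·1.03×10⁴) ≈ 1.67×10⁻²⁷ kg.

m ≈ 1.67×10⁻²⁷ kg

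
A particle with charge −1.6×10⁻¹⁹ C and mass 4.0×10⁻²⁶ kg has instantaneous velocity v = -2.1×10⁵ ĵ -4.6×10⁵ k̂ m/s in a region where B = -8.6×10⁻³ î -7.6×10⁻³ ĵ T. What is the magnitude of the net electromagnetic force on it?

|F| ≈ 8.93×10⁻¹⁶ N

v×B = (-3500, 3960, -1810) N/C.
F = q v×B = (−1.6×10⁻¹⁹ C)·(-3500, 3960, -1810) = (5.59×10⁻¹⁶, -6.33×10⁻¹⁶, 2.89×10⁻¹⁶) N.
|F| = 8.93×10⁻¹⁶ N.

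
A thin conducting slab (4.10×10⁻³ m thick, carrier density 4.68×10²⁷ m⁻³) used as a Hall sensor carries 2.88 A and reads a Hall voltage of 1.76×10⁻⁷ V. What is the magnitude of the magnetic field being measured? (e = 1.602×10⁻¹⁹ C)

B ≈ 0.188 T

From V_H = IB/(n e t), B = V_H n e t / I.
B = (1.76×10⁻⁷)(4.68×10²⁷)(1.602×10⁻¹⁹)(4.10×10⁻³)/2.88 ≈ 0.188 T.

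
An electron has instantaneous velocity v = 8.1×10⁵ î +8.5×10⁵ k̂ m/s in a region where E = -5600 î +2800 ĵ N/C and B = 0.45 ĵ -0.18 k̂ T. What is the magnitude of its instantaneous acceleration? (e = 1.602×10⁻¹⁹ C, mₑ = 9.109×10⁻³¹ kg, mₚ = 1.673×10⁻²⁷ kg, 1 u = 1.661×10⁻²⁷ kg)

|a| ≈ 9.72×10¹⁶ m/s²

v×B = (-3.82×10⁵, 1.46×10⁵, 3.64×10⁵) N/C.
E + v×B = (-3.88×10⁵, 1.49×10⁵, 3.64×10⁵) N/C.
F = q(E + v×B) = (−1.602×10⁻¹⁹ C)·(-3.88×10⁵, 1.49×10⁵, 3.64×10⁵) = (6.22×10⁻¹⁴, -2.38×10⁻¹⁴, -5.84×10⁻¹⁴) N.
|a| = |F|/m = 8.856×10⁻¹⁴/9.109×10⁻³¹ ≈ 9.72×10¹⁶ m/s².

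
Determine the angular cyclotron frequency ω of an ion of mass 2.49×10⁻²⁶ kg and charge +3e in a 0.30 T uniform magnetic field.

ω = |q|B/m.
ω = (4.806×10⁻¹⁹)(0.30)/2.49×10⁻²⁶ ≈ 5.8×10⁶ rad/s.

ω ≈ 5.8×10⁶ rad/s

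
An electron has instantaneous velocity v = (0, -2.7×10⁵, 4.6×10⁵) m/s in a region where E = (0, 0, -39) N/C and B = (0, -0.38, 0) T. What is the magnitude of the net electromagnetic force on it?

|F| ≈ 2.80×10⁻¹⁴ N

v×B = (1.75×10⁵, 0, 0) N/C.
E + v×B = (1.75×10⁵, 0, -39.0) N/C.
F = q(E + v×B) = (−1.602×10⁻¹⁹ C)·(1.75×10⁵, 0, -39.0) = (-2.80×10⁻¹⁴, 0, 6.25×10⁻¹⁸) N.
|F| = 2.80×10⁻¹⁴ N.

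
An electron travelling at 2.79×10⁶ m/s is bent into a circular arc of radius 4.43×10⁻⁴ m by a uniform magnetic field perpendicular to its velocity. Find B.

B ≈ 0.0358 T

From |q|vB = mv²/r, B = mv/(|q|r).
B = (9.109×10⁻³¹)(2.79×10⁶)/((1.602×10⁻¹⁹)(4.43×10⁻⁴)) ≈ 0.0358 T.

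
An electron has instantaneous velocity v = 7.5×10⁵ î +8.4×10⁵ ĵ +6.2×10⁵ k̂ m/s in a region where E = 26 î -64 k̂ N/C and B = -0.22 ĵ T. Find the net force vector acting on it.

F ≈ (-2.19×10⁻¹⁴, 0, 2.64×10⁻¹⁴) N

v×B = (1.36×10⁵, 0, -1.65×10⁵) N/C.
E + v×B = (1.36×10⁵, 0, -1.65×10⁵) N/C.
F = q(E + v×B) = (−1.602×10⁻¹⁹ C)·(1.36×10⁵, 0, -1.65×10⁵) = (-2.19×10⁻¹⁴, 0, 2.64×10⁻¹⁴) N.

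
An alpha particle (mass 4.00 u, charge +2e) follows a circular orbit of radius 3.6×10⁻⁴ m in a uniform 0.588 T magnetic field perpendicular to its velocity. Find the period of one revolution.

The cyclotron period depends only on m, q, B: T = 2πm/(|q|B).
T = 2π(6.644×10⁻²⁷)/((3.204×10⁻¹⁹)(0.588)) ≈ 2.22×10⁻⁷ s.

T ≈ 2.22×10⁻⁷ s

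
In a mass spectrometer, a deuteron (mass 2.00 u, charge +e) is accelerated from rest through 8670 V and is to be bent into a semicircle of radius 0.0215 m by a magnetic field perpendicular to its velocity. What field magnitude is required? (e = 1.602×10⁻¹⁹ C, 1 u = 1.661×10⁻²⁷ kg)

B ≈ 0.882 T

v = √(2|q|V/m) = √(2·1.602×10⁻¹⁹·8670/3.322×10⁻²⁷) ≈ 9.144×10⁵ m/s.
B = mv/(|q|r) = (3.322×10⁻²⁷)(9.144×10⁵)/((1.602×10⁻¹⁹)(0.0215)) ≈ 0.882 T.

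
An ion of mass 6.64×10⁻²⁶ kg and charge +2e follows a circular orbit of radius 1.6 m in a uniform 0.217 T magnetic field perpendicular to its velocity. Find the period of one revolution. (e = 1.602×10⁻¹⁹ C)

T ≈ 6.00×10⁻⁶ s

The cyclotron period depends only on m, q, B: T = 2πm/(|q|B).
T = 2π(6.64×10⁻²⁶)/((3.204×10⁻¹⁹)(0.217)) ≈ 6.00×10⁻⁶ s.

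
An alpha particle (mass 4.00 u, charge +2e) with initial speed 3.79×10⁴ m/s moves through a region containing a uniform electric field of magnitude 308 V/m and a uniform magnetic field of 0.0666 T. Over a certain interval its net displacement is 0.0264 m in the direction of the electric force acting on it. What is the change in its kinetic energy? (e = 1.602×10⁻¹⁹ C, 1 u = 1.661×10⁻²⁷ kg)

ΔKE ≈ 2.61×10⁻¹⁸ J

The magnetic force is always ⟂ v and does no work; only the electric force changes KE.
ΔKE = F_E · d = |q|E d = (3.204×10⁻¹⁹)(308)(0.0264) ≈ 2.61×10⁻¹⁸ J.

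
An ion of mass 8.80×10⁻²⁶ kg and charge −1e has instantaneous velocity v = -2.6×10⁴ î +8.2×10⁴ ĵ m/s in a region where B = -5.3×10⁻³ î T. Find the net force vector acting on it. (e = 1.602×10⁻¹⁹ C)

v×B = (0, 0, 435) N/C.
F = q v×B = (−1.602×10⁻¹⁹ C)·(0, 0, 435) = (0, 0, -6.96×10⁻¹⁷) N.

F ≈ (0, 0, -6.96×10⁻¹⁷) N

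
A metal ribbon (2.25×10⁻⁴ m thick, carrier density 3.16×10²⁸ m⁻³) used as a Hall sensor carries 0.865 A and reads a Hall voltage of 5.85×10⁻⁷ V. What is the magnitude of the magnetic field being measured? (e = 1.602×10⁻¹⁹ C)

From V_H = IB/(n e t), B = V_H n e t / I.
B = (5.85×10⁻⁷)(3.16×10²⁸)(1.602×10⁻¹⁹)(2.25×10⁻⁴)/0.865 ≈ 0.770 T.

B ≈ 0.770 T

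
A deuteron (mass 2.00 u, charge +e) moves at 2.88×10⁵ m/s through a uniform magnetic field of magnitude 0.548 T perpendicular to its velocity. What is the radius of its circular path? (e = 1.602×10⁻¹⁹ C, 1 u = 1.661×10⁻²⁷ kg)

r ≈ 0.0109 m

The magnetic force provides the centripetal force: |q|vB = mv²/r.
r = mv/(|q|B) = (3.322×10⁻²⁷)(2.88×10⁵)/((1.602×10⁻¹⁹)(0.548)) ≈ 0.0109 m.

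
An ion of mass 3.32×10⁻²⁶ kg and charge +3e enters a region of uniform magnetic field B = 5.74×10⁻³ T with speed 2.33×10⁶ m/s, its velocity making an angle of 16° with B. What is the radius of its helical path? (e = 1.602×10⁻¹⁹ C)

v⊥ = v sinθ = 2.33×10⁶·sin16° ≈ 6.422×10⁵ m/s.
r = m v⊥/(|q|B) = (3.32×10⁻²⁶)(6.422×10⁵)/((4.806×10⁻¹⁹)(5.74×10⁻³)) ≈ 7.73 m.

r ≈ 7.73 m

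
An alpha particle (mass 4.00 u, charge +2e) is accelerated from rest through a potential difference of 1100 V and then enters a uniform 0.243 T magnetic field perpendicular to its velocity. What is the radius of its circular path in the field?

Acceleration: |q|V = ½mv² ⇒ v = √(2|q|V/m) = √(2·3.204×10⁻¹⁹·1100/6.644×10⁻²⁷) ≈ 3.257×10⁵ m/s.
In the field: r = mv/(|q|B) = (6.644×10⁻²⁷)(3.257×10⁵)/((3.204×10⁻¹⁹)(0.243)) ≈ 0.0278 m.

r ≈ 0.0278 m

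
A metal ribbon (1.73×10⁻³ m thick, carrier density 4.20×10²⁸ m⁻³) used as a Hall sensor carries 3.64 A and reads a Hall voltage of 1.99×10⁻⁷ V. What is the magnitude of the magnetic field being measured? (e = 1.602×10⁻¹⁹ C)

B ≈ 0.636 T

From V_H = IB/(n e t), B = V_H n e t / I.
B = (1.99×10⁻⁷)(4.20×10²⁸)(1.602×10⁻¹⁹)(1.73×10⁻³)/3.64 ≈ 0.636 T.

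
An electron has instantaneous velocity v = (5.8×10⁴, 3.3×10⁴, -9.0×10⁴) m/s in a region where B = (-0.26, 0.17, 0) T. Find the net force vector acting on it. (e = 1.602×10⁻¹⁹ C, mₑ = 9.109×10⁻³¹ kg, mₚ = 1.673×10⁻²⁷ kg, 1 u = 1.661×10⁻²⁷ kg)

F ≈ (-2.45×10⁻¹⁵, -3.75×10⁻¹⁵, -2.95×10⁻¹⁵) N

v×B = (1.53×10⁴, 2.34×10⁴, 1.84×10⁴) N/C.
F = q v×B = (−1.602×10⁻¹⁹ C)·(1.53×10⁴, 2.34×10⁴, 1.84×10⁴) = (-2.45×10⁻¹⁵, -3.75×10⁻¹⁵, -2.95×10⁻¹⁵) N.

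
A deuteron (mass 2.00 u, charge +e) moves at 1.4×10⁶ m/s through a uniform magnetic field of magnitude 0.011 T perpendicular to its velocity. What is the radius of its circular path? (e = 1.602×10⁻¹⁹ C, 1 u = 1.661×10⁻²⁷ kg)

The magnetic force provides the centripetal force: |q|vB = mv²/r.
r = mv/(|q|B) = (3.322×10⁻²⁷)(1.4×10⁶)/((1.602×10⁻¹⁹)(0.011)) ≈ 2.6 m.

r ≈ 2.6 m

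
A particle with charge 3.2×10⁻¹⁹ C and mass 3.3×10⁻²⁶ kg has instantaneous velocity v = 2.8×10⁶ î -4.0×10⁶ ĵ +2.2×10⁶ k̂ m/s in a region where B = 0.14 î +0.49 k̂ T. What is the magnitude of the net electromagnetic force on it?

|F| ≈ 7.36×10⁻¹³ N

v×B = (-1.96×10⁶, -1.06×10⁶, 5.60×10⁵) N/C.
F = q v×B = (3.2×10⁻¹⁹ C)·(-1.96×10⁶, -1.06×10⁶, 5.60×10⁵) = (-6.27×10⁻¹³, -3.40×10⁻¹³, 1.79×10⁻¹³) N.
|F| = 7.36×10⁻¹³ N.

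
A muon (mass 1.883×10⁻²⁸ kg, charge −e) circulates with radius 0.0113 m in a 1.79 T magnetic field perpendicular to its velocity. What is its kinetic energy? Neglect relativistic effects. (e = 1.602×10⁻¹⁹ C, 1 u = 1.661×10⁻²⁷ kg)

KE ≈ 1.74×10⁵ eV

v = |q|Br/m, then KE = ½mv² = (qBr)²/(2m).
v = (1.602×10⁻¹⁹)(1.79)(0.0113)/1.883×10⁻²⁸ ≈ 1.721×10⁷ m/s.
KE = ½(1.883×10⁻²⁸)(1.721×10⁷)² ≈ 2.79×10⁻¹⁴ J = 1.74×10⁵ eV.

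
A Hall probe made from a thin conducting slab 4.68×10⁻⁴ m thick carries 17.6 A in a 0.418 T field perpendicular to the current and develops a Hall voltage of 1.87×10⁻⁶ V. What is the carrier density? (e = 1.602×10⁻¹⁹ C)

n ≈ 5.25×10²⁸ m⁻³

From V_H = IB/(n e t), n = IB/(V_H e t).
n = (17.6)(0.418)/((1.87×10⁻⁶)(1.602×10⁻¹⁹)(4.68×10⁻⁴)) ≈ 5.25×10²⁸ m⁻³.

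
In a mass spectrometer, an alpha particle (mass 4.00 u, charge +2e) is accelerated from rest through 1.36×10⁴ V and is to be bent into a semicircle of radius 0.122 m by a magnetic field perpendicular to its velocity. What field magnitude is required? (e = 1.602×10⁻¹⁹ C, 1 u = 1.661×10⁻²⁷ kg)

v = √(2|q|V/m) = √(2·3.204×10⁻¹⁹·1.36×10⁴/6.644×10⁻²⁷) ≈ 1.145×10⁶ m/s.
B = mv/(|q|r) = (6.644×10⁻²⁷)(1.145×10⁶)/((3.204×10⁻¹⁹)(0.122)) ≈ 0.195 T.

B ≈ 0.195 T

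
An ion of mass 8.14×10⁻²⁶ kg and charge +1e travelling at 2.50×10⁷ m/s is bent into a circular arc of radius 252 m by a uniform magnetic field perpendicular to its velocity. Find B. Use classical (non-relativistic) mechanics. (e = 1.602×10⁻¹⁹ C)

From |q|vB = mv²/r, B = mv/(|q|r).
B = (8.14×10⁻²⁶)(2.50×10⁷)/((1.602×10⁻¹⁹)(252)) ≈ 0.0504 T.

B ≈ 0.0504 T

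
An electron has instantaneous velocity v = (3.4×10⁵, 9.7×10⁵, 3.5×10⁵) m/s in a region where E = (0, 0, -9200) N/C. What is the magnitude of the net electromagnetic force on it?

|F| ≈ 1.47×10⁻¹⁵ N

Only an electric field acts, so F = qE = (−1.602×10⁻¹⁹ C)·(0, 0, -9200) = (0, 0, 1.47×10⁻¹⁵) N.
|F| = 1.47×10⁻¹⁵ N.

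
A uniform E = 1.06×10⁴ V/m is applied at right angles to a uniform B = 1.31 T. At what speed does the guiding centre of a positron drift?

The steady drift has the magnetic force balancing the electric force, so v_d = E/B.
v_d = 1.06×10⁴/1.31 = 8090 m/s.

v_d ≈ 8090 m/s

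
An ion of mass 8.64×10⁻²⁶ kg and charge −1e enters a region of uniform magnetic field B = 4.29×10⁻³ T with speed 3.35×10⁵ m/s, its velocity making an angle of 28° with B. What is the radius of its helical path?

r ≈ 19.8 m

v⊥ = v sinθ = 3.35×10⁵·sin28° ≈ 1.573×10⁵ m/s.
r = m v⊥/(|q|B) = (8.64×10⁻²⁶)(1.573×10⁵)/((1.602×10⁻¹⁹)(4.29×10⁻³)) ≈ 19.8 m.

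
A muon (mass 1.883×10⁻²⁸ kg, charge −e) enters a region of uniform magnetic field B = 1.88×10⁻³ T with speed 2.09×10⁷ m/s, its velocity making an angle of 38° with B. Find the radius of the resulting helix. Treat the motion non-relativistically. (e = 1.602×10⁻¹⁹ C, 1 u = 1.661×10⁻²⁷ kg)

r ≈ 8.04 m

v⊥ = v sinθ = 2.09×10⁷·sin38° ≈ 1.287×10⁷ m/s.
r = m v⊥/(|q|B) = (1.883×10⁻²⁸)(1.287×10⁷)/((1.602×10⁻¹⁹)(1.88×10⁻³)) ≈ 8.04 m.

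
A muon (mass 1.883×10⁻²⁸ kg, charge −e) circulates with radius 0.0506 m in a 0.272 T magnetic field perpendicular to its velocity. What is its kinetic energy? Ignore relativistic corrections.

v = |q|Br/m, then KE = ½mv² = (qBr)²/(2m).
v = (1.602×10⁻¹⁹)(0.272)(0.0506)/1.883×10⁻²⁸ ≈ 1.171×10⁷ m/s.
KE = ½(1.883×10⁻²⁸)(1.171×10⁷)² ≈ 1.29×10⁻¹⁴ J = 8.06×10⁴ eV.

KE ≈ 8.06×10⁴ eV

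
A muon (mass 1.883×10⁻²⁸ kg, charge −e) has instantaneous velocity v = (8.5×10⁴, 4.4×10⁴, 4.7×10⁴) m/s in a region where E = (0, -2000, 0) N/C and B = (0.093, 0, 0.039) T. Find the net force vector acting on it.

F ≈ (-2.75×10⁻¹⁶, 1.51×10⁻¹⁶, 6.56×10⁻¹⁶) N

v×B = (1720, 1060, -4090) N/C.
E + v×B = (1720, -944, -4090) N/C.
F = q(E + v×B) = (−1.602×10⁻¹⁹ C)·(1720, -944, -4090) = (-2.75×10⁻¹⁶, 1.51×10⁻¹⁶, 6.56×10⁻¹⁶) N.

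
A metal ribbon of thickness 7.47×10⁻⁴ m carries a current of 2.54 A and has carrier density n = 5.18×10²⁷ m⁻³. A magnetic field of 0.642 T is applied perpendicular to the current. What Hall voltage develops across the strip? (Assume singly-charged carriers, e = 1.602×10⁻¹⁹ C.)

V_H ≈ 2.63×10⁻⁶ V

V_H = IB/(n e t).
V_H = (2.54)(0.642)/((5.18×10²⁷)(1.602×10⁻¹⁹)(7.47×10⁻⁴)) ≈ 2.63×10⁻⁶ V.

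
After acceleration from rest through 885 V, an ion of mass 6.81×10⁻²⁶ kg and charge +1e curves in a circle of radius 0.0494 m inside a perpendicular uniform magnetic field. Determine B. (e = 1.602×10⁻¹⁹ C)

B ≈ 0.555 T

v = √(2|q|V/m) = √(2·1.602×10⁻¹⁹·885/6.81×10⁻²⁶) ≈ 6.453×10⁴ m/s.
B = mv/(|q|r) = (6.81×10⁻²⁶)(6.453×10⁴)/((1.602×10⁻¹⁹)(0.0494)) ≈ 0.555 T.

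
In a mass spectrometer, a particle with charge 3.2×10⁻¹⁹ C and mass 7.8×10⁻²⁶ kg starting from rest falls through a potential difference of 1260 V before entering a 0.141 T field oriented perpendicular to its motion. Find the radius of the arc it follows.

r ≈ 0.176 m

Acceleration: |q|V = ½mv² ⇒ v = √(2|q|V/m) = √(2·3.2×10⁻¹⁹·1260/7.8×10⁻²⁶) ≈ 1.017×10⁵ m/s.
In the field: r = mv/(|q|B) = (7.8×10⁻²⁶)(1.017×10⁵)/((3.2×10⁻¹⁹)(0.141)) ≈ 0.176 m.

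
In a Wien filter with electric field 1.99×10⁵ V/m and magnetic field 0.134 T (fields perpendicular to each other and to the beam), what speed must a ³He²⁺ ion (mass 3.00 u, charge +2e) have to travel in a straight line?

v = 1.49×10⁶ m/s

For undeflected motion the electric and magnetic forces balance: qE = qvB.
v = E/B = 1.99×10⁵/0.134 = 1.49×10⁶ m/s.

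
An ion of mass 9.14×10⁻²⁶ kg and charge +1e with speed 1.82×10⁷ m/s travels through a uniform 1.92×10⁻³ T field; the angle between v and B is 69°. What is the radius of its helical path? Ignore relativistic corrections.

v⊥ = v sinθ = 1.82×10⁷·sin69° ≈ 1.699×10⁷ m/s.
r = m v⊥/(|q|B) = (9.14×10⁻²⁶)(1.699×10⁷)/((1.602×10⁻¹⁹)(1.92×10⁻³)) ≈ 5050 m.

r ≈ 5050 m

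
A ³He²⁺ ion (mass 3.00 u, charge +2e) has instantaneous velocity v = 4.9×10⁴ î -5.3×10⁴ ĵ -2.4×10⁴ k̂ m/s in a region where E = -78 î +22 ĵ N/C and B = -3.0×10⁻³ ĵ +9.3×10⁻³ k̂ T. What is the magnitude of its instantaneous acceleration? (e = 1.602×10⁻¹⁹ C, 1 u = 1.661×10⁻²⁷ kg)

|a| ≈ 5.08×10¹⁰ m/s²

v×B = (-565, -456, -147) N/C.
E + v×B = (-643, -434, -147) N/C.
F = q(E + v×B) = (3.204×10⁻¹⁹ C)·(-643, -434, -147) = (-2.06×10⁻¹⁶, -1.39×10⁻¹⁶, -4.71×10⁻¹⁷) N.
|a| = |F|/m = 2.529×10⁻¹⁶/4.983×10⁻²⁷ ≈ 5.08×10¹⁰ m/s².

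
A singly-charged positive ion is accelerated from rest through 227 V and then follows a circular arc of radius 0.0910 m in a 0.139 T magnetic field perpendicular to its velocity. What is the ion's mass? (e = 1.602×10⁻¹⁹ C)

m ≈ 5.65×10⁻²⁶ kg

Combine |q|V = ½mv² and r = mv/(|q|B): eliminate v to get m = qB²r²/(2V).
m = (1.602×10⁻¹⁹)(0.139)²(0.0910)²/(2·227) ≈ 5.65×10⁻²⁶ kg.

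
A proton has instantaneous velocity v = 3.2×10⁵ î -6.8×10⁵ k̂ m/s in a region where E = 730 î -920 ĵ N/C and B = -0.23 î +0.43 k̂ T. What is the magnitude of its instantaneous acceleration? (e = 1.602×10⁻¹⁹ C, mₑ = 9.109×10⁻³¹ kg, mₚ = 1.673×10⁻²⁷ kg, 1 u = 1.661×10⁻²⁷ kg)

v×B = (0, 1.88×10⁴, 0) N/C.
E + v×B = (730, 1.79×10⁴, 0) N/C.
F = q(E + v×B) = (1.602×10⁻¹⁹ C)·(730, 1.79×10⁴, 0) = (1.17×10⁻¹⁶, 2.86×10⁻¹⁵, 0) N.
|a| = |F|/m = 2.867×10⁻¹⁵/1.673×10⁻²⁷ ≈ 1.71×10¹² m/s².

|a| ≈ 1.71×10¹² m/s²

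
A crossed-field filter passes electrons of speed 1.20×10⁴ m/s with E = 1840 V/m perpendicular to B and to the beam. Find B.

B = 0.153 T

Balance of forces in the selector: qE = qvB ⇒ B = E/v.
B = 1840/1.20×10⁴ = 0.153 T.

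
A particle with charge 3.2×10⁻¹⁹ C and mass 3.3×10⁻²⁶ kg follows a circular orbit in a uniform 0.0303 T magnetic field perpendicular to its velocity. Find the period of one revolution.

T ≈ 2.14×10⁻⁵ s

The cyclotron period depends only on m, q, B: T = 2πm/(|q|B).
T = 2π(3.3×10⁻²⁶)/((3.2×10⁻¹⁹)(0.0303)) ≈ 2.14×10⁻⁵ s.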